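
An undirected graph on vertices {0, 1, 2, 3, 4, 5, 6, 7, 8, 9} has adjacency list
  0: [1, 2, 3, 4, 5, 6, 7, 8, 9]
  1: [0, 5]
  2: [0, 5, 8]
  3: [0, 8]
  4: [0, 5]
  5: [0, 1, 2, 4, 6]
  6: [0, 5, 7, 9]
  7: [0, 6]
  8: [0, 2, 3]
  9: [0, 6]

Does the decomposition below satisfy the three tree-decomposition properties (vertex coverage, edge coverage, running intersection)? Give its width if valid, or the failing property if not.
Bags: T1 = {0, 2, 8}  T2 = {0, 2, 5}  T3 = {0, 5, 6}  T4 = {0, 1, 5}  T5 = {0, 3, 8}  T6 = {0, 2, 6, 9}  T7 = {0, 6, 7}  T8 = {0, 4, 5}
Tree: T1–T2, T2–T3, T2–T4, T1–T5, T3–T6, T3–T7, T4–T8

No — bags containing vertex 2 are not connected in the tree.

A tree decomposition must satisfy three properties: every vertex lies in some bag; for every edge, both endpoints lie together in some bag; and for every vertex, the bags containing it form a connected subtree. Here bags containing vertex 2 are not connected in the tree, so the decomposition is invalid.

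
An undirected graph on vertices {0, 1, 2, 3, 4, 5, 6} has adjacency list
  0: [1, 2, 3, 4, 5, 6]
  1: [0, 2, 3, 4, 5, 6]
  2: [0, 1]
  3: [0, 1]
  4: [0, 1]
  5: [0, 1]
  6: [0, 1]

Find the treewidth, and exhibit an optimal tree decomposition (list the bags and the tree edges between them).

Treewidth 2.
One such decomposition:
Bags: B1 = {0, 1, 5}  B2 = {0, 1, 4}  B3 = {0, 1, 2}  B4 = {0, 1, 3}  B5 = {0, 1, 6}
Tree: B1–B2, B2–B3, B2–B4, B3–B5

The largest bag has 3 vertices, giving width 2; this decomposition certifies tw(G) ≤ 2. For the lower bound, the 3 vertices {0, 1, 2} are pairwise adjacent, and any tree decomposition puts a clique entirely inside one bag — forcing width ≥ 2. Therefore the treewidth is 2.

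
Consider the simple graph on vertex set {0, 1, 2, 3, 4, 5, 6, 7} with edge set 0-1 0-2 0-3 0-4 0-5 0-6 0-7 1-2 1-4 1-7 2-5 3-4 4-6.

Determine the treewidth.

A width-2 tree decomposition is:
Bags: B1 = {0, 4, 6}  B2 = {0, 1, 4}  B3 = {0, 1, 7}  B4 = {0, 1, 2}  B5 = {0, 3, 4}  B6 = {0, 2, 5}
Tree: B1–B2, B2–B3, B3–B4, B2–B5, B4–B6
Each bag holds 3 vertices, so the decomposition has width 2, which upper-bounds the treewidth. On the other hand G contains the 3-clique {0, 1, 2}. A clique must lie in a single bag of any decomposition, so no decomposition can have width below 2. The upper and lower bounds meet at 2, so that is the treewidth.

2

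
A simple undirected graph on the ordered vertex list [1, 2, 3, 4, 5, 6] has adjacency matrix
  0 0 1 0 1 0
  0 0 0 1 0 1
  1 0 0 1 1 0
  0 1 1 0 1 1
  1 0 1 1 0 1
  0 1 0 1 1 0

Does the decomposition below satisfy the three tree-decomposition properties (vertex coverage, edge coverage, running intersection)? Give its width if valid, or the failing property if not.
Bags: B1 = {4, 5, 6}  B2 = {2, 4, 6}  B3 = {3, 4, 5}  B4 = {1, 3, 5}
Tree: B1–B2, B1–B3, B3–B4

Every vertex of G appears in some bag (union = {1, 2, 3, 4, 5, 6}); every edge is covered by a bag; and for each vertex v the set of bags containing v is connected in the bag tree. The decomposition is therefore valid. The largest bag has 3 vertices, so the width is 2.

Yes; width 2.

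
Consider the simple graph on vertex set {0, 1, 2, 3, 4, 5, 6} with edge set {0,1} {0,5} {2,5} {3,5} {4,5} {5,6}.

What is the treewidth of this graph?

A width-1 tree decomposition is:
Bags: B1 = {3, 5}  B2 = {0, 5}  B3 = {5, 6}  B4 = {4, 5}  B5 = {0, 1}  B6 = {2, 5}
Tree: B1–B2, B2–B3, B2–B4, B2–B5, B2–B6
The largest bag has 2 vertices, giving width 1; this decomposition certifies tw(G) ≤ 1. Since G has at least one edge (e.g. 5–3), it is not an edgeless graph, so tw(G) ≥ 1. Hence tw(G) = 1 exactly.

1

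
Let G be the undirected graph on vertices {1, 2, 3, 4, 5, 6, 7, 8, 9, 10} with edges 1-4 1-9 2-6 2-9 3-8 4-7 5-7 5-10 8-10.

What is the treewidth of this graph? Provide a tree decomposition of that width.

Each bag holds 2 vertices, so the decomposition has width 1, which upper-bounds the treewidth. G has an edge, so its treewidth is at least 1. The upper and lower bounds meet at 1, so that is the treewidth.

Treewidth 1.
Bags: B1 = {3, 8}  B2 = {8, 10}  B3 = {5, 10}  B4 = {5, 7}  B5 = {4, 7}  B6 = {1, 4}  B7 = {1, 9}  B8 = {2, 9}  B9 = {2, 6}
Tree: B1–B2, B2–B3, B3–B4, B4–B5, B5–B6, B6–B7, B7–B8, B8–B9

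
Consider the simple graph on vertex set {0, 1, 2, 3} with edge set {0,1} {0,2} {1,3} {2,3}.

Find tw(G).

2

A width-2 tree decomposition is:
Bags: B1 = {0, 2, 3}  B2 = {0, 1, 3}
Tree: B1–B2
Every bag has size at most 3, so the width is 3 − 1 = 2 and tw(G) ≤ 2. The edges 0–2–3–1–0 form a cycle, so G is not a tree and its treewidth is at least 2. The upper and lower bounds meet at 2, so that is the treewidth.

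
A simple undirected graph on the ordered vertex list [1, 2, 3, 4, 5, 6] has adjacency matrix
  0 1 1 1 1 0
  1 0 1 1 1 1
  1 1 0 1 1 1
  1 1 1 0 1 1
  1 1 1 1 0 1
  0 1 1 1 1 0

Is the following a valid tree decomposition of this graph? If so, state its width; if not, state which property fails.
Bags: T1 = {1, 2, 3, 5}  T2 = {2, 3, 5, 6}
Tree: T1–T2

A tree decomposition must satisfy three properties: every vertex lies in some bag; for every edge, both endpoints lie together in some bag; and for every vertex, the bags containing it form a connected subtree. Here vertex 4 appears in no bag, so the decomposition is invalid.

No — vertex 4 appears in no bag.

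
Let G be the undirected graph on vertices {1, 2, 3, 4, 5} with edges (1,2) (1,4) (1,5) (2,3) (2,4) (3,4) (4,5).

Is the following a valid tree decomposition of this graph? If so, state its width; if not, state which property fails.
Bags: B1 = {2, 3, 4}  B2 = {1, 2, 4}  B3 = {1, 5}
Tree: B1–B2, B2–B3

A tree decomposition must satisfy three properties: every vertex lies in some bag; for every edge, both endpoints lie together in some bag; and for every vertex, the bags containing it form a connected subtree. Here edge (4,5) lies in no bag, so the decomposition is invalid.

No — edge (4,5) lies in no bag.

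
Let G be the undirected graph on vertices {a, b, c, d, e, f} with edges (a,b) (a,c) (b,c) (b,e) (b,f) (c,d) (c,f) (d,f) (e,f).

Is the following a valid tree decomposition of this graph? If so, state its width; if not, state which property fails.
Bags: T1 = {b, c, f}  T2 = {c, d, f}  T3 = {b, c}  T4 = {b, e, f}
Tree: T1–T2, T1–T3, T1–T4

No — vertex a appears in no bag.

A tree decomposition must satisfy three properties: every vertex lies in some bag; for every edge, both endpoints lie together in some bag; and for every vertex, the bags containing it form a connected subtree. Here vertex a appears in no bag, so the decomposition is invalid.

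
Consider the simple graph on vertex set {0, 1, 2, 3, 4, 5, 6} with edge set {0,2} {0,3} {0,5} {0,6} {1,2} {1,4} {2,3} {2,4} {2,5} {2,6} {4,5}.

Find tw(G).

A width-2 tree decomposition is:
Bags: B1 = {0, 2, 5}  B2 = {0, 2, 6}  B3 = {0, 2, 3}  B4 = {2, 4, 5}  B5 = {1, 2, 4}
Tree: B1–B2, B2–B3, B1–B4, B4–B5
Each bag holds 3 vertices, so the decomposition has width 2, which upper-bounds the treewidth. For the lower bound, the 3 vertices {0, 2, 3} are pairwise adjacent, and any tree decomposition puts a clique entirely inside one bag — forcing width ≥ 2. Combining the bounds, tw(G) = 2.

2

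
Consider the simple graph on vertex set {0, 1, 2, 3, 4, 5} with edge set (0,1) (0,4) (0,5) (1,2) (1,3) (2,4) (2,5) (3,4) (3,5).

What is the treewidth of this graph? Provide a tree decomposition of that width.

Each bag holds 4 vertices, so the decomposition has width 3, which upper-bounds the treewidth. For the lower bound: the 4 vertex sets {0,5}, {3,4}, {2}, {1} are disjoint, each induces a connected subgraph, and every pair is joined by at least one edge of G. Contracting each set to a single vertex therefore yields K_{4} as a minor, and since treewidth is minor-monotone, tw(G) ≥ tw(K_{4}) = 3. Combining the bounds, tw(G) = 3.

Treewidth 3.
One such decomposition:
Bags: B1 = {0, 2, 3, 5}  B2 = {0, 2, 3, 4}  B3 = {0, 1, 2, 3}
Tree: B1–B2, B2–B3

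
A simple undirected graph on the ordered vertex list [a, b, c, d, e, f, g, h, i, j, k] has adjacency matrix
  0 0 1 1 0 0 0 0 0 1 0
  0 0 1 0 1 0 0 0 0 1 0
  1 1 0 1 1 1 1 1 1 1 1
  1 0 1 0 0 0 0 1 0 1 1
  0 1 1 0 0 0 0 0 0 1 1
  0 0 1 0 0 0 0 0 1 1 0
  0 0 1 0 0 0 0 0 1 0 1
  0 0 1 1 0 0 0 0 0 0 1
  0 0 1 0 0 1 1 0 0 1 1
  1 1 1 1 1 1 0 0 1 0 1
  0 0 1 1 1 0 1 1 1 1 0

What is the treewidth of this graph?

3

A width-3 tree decomposition is:
Bags: B1 = {c, e, j, k}  B2 = {c, i, j, k}  B3 = {c, d, j, k}  B4 = {c, d, h, k}  B5 = {c, f, i, j}  B6 = {a, c, d, j}  B7 = {b, c, e, j}  B8 = {c, g, i, k}
Tree: B1–B2, B2–B3, B3–B4, B2–B5, B3–B6, B1–B7, B2–B8
Every bag has size at most 4, so the width is 4 − 1 = 3 and tw(G) ≤ 3. For the lower bound, the 4 vertices {c, g, i, k} are pairwise adjacent, and any tree decomposition puts a clique entirely inside one bag — forcing width ≥ 3. Therefore the treewidth is 3.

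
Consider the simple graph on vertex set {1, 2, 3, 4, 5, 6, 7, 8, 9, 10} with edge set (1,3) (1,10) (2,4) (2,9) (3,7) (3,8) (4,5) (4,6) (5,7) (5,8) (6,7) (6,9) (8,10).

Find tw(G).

A width-2 tree decomposition is:
Bags: B1 = {2, 4, 9}  B2 = {4, 6, 9}  B3 = {4, 5, 6}  B4 = {5, 6, 7}  B5 = {5, 7, 8}  B6 = {3, 7, 8}  B7 = {3, 8, 10}  B8 = {1, 3, 10}
Tree: B1–B2, B2–B3, B3–B4, B4–B5, B5–B6, B6–B7, B7–B8
The largest bag has 3 vertices, giving width 2; this decomposition certifies tw(G) ≤ 2. Since 2–9–6–4–2 is a cycle in G, G is not acyclic. Forests are exactly the graphs of treewidth ≤ 1, so tw(G) ≥ 2. Combining the bounds, tw(G) = 2.

2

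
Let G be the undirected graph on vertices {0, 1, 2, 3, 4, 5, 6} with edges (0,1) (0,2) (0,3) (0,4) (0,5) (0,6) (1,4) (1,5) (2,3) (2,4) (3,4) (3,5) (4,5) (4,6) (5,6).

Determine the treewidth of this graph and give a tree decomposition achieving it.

Every bag has size at most 4, so the width is 4 − 1 = 3 and tw(G) ≤ 3. On the other hand G contains the 4-clique {0, 2, 3, 4}. A clique must lie in a single bag of any decomposition, so no decomposition can have width below 3. Therefore the treewidth is 3.

Treewidth 3.
One such decomposition:
Bags: B1 = {0, 3, 4, 5}  B2 = {0, 2, 3, 4}  B3 = {0, 4, 5, 6}  B4 = {0, 1, 4, 5}
Tree: B1–B2, B1–B3, B3–B4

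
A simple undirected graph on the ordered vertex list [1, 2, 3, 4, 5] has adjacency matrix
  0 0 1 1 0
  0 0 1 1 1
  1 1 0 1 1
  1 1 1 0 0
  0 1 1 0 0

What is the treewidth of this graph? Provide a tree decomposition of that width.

Treewidth 2.
One optimal decomposition is:
Bags: B1 = {2, 3, 5}  B2 = {2, 3, 4}  B3 = {1, 3, 4}
Tree: B1–B2, B2–B3

The largest bag has 3 vertices, giving width 2; this decomposition certifies tw(G) ≤ 2. On the other hand G contains the 3-clique {1, 3, 4}. A clique must lie in a single bag of any decomposition, so no decomposition can have width below 2. The upper and lower bounds meet at 2, so that is the treewidth.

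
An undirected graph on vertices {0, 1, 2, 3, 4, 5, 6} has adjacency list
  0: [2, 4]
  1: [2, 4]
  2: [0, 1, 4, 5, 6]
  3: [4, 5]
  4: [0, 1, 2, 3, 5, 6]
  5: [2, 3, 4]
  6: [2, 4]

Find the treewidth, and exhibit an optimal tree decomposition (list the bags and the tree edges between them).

Treewidth 2.
One optimal decomposition is:
Bags: B1 = {2, 4, 5}  B2 = {1, 2, 4}  B3 = {0, 2, 4}  B4 = {3, 4, 5}  B5 = {2, 4, 6}
Tree: B1–B2, B2–B3, B1–B4, B1–B5

Every bag has size at most 3, so the width is 3 − 1 = 2 and tw(G) ≤ 2. Conversely, {0, 2, 4} is a clique of size 3, and the vertices of any clique must share a bag in every tree decomposition; so some bag has ≥ 3 vertices and tw(G) ≥ 2. Combining the bounds, tw(G) = 2.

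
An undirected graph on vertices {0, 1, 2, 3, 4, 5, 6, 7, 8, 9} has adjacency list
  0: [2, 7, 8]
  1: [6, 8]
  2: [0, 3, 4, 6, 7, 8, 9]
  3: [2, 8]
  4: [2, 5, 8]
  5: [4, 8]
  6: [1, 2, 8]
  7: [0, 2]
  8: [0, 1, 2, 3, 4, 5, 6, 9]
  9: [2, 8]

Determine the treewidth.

2

A width-2 tree decomposition is:
Bags: B1 = {2, 6, 8}  B2 = {2, 4, 8}  B3 = {4, 5, 8}  B4 = {0, 2, 8}  B5 = {0, 2, 7}  B6 = {2, 3, 8}  B7 = {2, 8, 9}  B8 = {1, 6, 8}
Tree: B1–B2, B2–B3, B2–B4, B4–B5, B2–B6, B1–B7, B1–B8
Every bag has size at most 3, so the width is 3 − 1 = 2 and tw(G) ≤ 2. Conversely, {1, 6, 8} is a clique of size 3, and the vertices of any clique must share a bag in every tree decomposition; so some bag has ≥ 3 vertices and tw(G) ≥ 2. The upper and lower bounds meet at 2, so that is the treewidth.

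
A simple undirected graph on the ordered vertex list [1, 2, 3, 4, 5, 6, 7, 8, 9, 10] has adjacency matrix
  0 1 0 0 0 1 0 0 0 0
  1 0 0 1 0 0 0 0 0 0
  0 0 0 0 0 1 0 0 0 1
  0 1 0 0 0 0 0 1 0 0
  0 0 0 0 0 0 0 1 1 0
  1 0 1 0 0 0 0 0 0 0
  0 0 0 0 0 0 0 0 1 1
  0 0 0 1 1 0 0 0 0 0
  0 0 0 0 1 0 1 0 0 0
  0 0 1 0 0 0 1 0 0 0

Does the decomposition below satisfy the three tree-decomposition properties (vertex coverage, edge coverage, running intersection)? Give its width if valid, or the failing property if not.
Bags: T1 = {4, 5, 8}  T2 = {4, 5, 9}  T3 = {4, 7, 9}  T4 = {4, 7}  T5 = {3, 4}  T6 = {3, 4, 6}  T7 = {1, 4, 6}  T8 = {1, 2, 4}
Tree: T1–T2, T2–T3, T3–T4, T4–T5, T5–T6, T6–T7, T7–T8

No — vertex 10 appears in no bag.

A tree decomposition must satisfy three properties: every vertex lies in some bag; for every edge, both endpoints lie together in some bag; and for every vertex, the bags containing it form a connected subtree. Here vertex 10 appears in no bag, so the decomposition is invalid.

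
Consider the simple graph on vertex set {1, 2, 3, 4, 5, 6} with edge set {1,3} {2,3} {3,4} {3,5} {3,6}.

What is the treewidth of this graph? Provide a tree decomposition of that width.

Treewidth 1.
One such decomposition:
Bags: B1 = {3, 5}  B2 = {2, 3}  B3 = {3, 4}  B4 = {1, 3}  B5 = {3, 6}
Tree: B1–B2, B1–B3, B1–B4, B2–B5

The largest bag has 2 vertices, giving width 1; this decomposition certifies tw(G) ≤ 1. Since G has at least one edge (e.g. 3–5), it is not an edgeless graph, so tw(G) ≥ 1. Hence tw(G) = 1 exactly.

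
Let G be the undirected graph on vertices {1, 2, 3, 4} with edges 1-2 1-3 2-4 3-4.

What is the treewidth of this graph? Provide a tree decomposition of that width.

Every bag has size at most 3, so the width is 3 − 1 = 2 and tw(G) ≤ 2. The edges 3–1–2–4–3 form a cycle, so G is not a tree and its treewidth is at least 2. Hence tw(G) = 2 exactly.

Treewidth 2.
One such decomposition:
Bags: B1 = {1, 2, 3}  B2 = {2, 3, 4}
Tree: B1–B2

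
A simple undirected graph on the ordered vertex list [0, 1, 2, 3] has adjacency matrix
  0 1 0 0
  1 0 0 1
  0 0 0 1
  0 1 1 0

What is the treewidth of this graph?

1

A width-1 tree decomposition is:
Bags: B1 = {1, 3}  B2 = {2, 3}  B3 = {0, 1}
Tree: B1–B2, B1–B3
Every bag has size at most 2, so the width is 2 − 1 = 1 and tw(G) ≤ 1. Since G has at least one edge (e.g. 3–1), it is not an edgeless graph, so tw(G) ≥ 1. Hence tw(G) = 1 exactly.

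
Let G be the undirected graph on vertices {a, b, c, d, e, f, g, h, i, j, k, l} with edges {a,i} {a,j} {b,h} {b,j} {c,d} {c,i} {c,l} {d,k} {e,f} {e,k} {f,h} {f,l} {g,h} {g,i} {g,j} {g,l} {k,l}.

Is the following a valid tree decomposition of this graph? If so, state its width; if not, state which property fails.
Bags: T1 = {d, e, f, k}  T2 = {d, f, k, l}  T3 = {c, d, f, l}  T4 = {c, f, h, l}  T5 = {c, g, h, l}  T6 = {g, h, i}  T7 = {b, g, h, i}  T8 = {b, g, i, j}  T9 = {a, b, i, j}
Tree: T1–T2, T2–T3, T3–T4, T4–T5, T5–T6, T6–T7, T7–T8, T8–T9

A tree decomposition must satisfy three properties: every vertex lies in some bag; for every edge, both endpoints lie together in some bag; and for every vertex, the bags containing it form a connected subtree. Here edge (c,i) lies in no bag, so the decomposition is invalid.

No — edge (c,i) lies in no bag.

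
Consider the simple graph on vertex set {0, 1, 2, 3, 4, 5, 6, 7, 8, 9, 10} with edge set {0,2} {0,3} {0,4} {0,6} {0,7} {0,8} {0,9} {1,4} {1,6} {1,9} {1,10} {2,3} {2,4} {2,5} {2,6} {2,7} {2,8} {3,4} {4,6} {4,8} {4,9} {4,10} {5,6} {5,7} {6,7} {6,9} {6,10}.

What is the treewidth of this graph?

A width-3 tree decomposition is:
Bags: B1 = {0, 2, 4, 6}  B2 = {0, 4, 6, 9}  B3 = {0, 2, 3, 4}  B4 = {0, 2, 4, 8}  B5 = {0, 2, 6, 7}  B6 = {2, 5, 6, 7}  B7 = {1, 4, 6, 9}  B8 = {1, 4, 6, 10}
Tree: B1–B2, B1–B3, B1–B4, B1–B5, B5–B6, B2–B7, B7–B8
The largest bag has 4 vertices, giving width 3; this decomposition certifies tw(G) ≤ 3. On the other hand G contains the 4-clique {0, 4, 6, 9}. A clique must lie in a single bag of any decomposition, so no decomposition can have width below 3. The upper and lower bounds meet at 3, so that is the treewidth.

3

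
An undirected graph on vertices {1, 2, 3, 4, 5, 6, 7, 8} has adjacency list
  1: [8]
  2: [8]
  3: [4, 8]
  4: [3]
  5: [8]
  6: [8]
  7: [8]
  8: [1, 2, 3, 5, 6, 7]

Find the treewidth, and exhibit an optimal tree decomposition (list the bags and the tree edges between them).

Treewidth 1.
Bags: B1 = {3, 8}  B2 = {2, 8}  B3 = {1, 8}  B4 = {5, 8}  B5 = {3, 4}  B6 = {6, 8}  B7 = {7, 8}
Tree: B1–B2, B1–B3, B2–B4, B1–B5, B2–B6, B6–B7

Each bag holds 2 vertices, so the decomposition has width 1, which upper-bounds the treewidth. Any graph with an edge has treewidth ≥ 1, and G has the edge 3–8. Combining the bounds, tw(G) = 1.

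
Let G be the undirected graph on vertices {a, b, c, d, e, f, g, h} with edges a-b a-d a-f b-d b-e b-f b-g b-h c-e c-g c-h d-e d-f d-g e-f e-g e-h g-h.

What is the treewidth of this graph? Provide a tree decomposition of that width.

Each bag holds 4 vertices, so the decomposition has width 3, which upper-bounds the treewidth. On the other hand G contains the 4-clique {c, e, g, h}. A clique must lie in a single bag of any decomposition, so no decomposition can have width below 3. Hence tw(G) = 3 exactly.

Treewidth 3.
One optimal decomposition is:
Bags: B1 = {b, d, e, f}  B2 = {b, d, e, g}  B3 = {b, e, g, h}  B4 = {c, e, g, h}  B5 = {a, b, d, f}
Tree: B1–B2, B2–B3, B3–B4, B1–B5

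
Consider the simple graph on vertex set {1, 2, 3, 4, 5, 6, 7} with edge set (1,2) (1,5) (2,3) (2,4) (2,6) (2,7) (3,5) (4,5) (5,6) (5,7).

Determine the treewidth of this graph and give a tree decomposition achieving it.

Each bag holds 3 vertices, so the decomposition has width 2, which upper-bounds the treewidth. The edges 5–3–2–7–5 form a cycle, so G is not a tree and its treewidth is at least 2. The upper and lower bounds meet at 2, so that is the treewidth.

Treewidth 2.
Bags: B1 = {2, 3, 5}  B2 = {2, 5, 7}  B3 = {2, 5, 6}  B4 = {1, 2, 5}  B5 = {2, 4, 5}
Tree: B1–B2, B2–B3, B3–B4, B4–B5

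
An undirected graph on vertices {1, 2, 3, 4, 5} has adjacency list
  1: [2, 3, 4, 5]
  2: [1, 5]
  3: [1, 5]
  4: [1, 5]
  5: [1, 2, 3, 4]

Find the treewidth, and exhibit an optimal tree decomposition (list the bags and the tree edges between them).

Each bag holds 3 vertices, so the decomposition has width 2, which upper-bounds the treewidth. On the other hand G contains the 3-clique {1, 2, 5}. A clique must lie in a single bag of any decomposition, so no decomposition can have width below 2. The upper and lower bounds meet at 2, so that is the treewidth.

Treewidth 2.
Bags: B1 = {1, 3, 5}  B2 = {1, 2, 5}  B3 = {1, 4, 5}
Tree: B1–B2, B1–B3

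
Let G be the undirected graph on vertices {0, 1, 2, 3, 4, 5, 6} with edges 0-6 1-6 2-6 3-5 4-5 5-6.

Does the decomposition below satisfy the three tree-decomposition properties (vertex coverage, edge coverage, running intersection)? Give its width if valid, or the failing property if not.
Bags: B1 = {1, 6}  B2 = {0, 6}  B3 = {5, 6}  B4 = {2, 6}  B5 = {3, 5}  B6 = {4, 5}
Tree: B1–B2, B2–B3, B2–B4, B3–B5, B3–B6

Yes; width 1.

Vertex coverage: the bags together contain {0, 1, 2, 3, 4, 5, 6}, the full vertex set. Edge coverage: each edge of G has both endpoints in at least one bag. Running intersection: for every vertex, the bags containing it form a connected subtree. All three properties hold, so this is a valid tree decomposition of width max|bag| − 1 = 1, and hence tw(G) ≤ 1.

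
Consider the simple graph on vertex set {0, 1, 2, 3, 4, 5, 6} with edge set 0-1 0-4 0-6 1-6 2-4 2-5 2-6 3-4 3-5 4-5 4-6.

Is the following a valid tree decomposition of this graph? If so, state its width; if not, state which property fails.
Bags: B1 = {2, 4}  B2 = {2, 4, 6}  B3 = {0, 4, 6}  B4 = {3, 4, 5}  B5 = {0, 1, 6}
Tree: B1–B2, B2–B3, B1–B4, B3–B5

No — edge (5,2) lies in no bag.

A tree decomposition must satisfy three properties: every vertex lies in some bag; for every edge, both endpoints lie together in some bag; and for every vertex, the bags containing it form a connected subtree. Here edge (5,2) lies in no bag, so the decomposition is invalid.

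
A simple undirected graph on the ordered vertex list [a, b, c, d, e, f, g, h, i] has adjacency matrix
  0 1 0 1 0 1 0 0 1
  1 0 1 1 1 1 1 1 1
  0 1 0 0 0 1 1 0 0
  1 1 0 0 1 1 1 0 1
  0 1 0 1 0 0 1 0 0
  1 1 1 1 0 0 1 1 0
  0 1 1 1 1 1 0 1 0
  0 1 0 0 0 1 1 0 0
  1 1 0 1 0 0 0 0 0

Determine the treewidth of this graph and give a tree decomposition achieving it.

The largest bag has 4 vertices, giving width 3; this decomposition certifies tw(G) ≤ 3. Conversely, {b, d, e, g} is a clique of size 4, and the vertices of any clique must share a bag in every tree decomposition; so some bag has ≥ 4 vertices and tw(G) ≥ 3. Hence tw(G) = 3 exactly.

Treewidth 3.
One optimal decomposition is:
Bags: B1 = {b, c, f, g}  B2 = {b, f, g, h}  B3 = {b, d, f, g}  B4 = {a, b, d, f}  B5 = {b, d, e, g}  B6 = {a, b, d, i}
Tree: B1–B2, B2–B3, B3–B4, B3–B5, B4–B6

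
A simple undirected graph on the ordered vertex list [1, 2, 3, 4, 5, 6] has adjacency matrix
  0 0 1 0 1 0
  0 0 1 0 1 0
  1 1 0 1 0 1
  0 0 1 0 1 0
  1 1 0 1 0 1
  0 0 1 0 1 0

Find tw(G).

2

A width-2 tree decomposition is:
Bags: B1 = {1, 3, 5}  B2 = {2, 3, 5}  B3 = {3, 4, 5}  B4 = {3, 5, 6}
Tree: B1–B2, B2–B3, B3–B4
Each bag holds 3 vertices, so the decomposition has width 2, which upper-bounds the treewidth. The edges 5–1–3–2–5 form a cycle, so G is not a tree and its treewidth is at least 2. Therefore the treewidth is 2.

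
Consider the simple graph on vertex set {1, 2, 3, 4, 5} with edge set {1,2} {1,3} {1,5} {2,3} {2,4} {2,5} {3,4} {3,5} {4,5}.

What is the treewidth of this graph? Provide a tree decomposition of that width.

Treewidth 3.
Bags: B1 = {2, 3, 4, 5}  B2 = {1, 2, 3, 5}
Tree: B1–B2

Each bag holds 4 vertices, so the decomposition has width 3, which upper-bounds the treewidth. For the lower bound, the 4 vertices {1, 2, 3, 5} are pairwise adjacent, and any tree decomposition puts a clique entirely inside one bag — forcing width ≥ 3. Hence tw(G) = 3 exactly.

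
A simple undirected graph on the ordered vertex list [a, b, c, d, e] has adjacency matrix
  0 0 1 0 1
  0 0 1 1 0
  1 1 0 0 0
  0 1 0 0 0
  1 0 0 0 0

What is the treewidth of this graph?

A width-1 tree decomposition is:
Bags: B1 = {a, e}  B2 = {a, c}  B3 = {b, c}  B4 = {b, d}
Tree: B1–B2, B2–B3, B3–B4
Each bag holds 2 vertices, so the decomposition has width 1, which upper-bounds the treewidth. G has an edge, so its treewidth is at least 1. Combining the bounds, tw(G) = 1.

1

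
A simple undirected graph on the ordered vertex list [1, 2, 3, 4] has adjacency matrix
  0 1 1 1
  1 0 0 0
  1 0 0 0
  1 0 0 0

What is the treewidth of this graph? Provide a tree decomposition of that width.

Treewidth 1.
One optimal decomposition is:
Bags: B1 = {1, 2}  B2 = {1, 4}  B3 = {1, 3}
Tree: B1–B2, B1–B3

The largest bag has 2 vertices, giving width 1; this decomposition certifies tw(G) ≤ 1. G has an edge, so its treewidth is at least 1. The upper and lower bounds meet at 1, so that is the treewidth.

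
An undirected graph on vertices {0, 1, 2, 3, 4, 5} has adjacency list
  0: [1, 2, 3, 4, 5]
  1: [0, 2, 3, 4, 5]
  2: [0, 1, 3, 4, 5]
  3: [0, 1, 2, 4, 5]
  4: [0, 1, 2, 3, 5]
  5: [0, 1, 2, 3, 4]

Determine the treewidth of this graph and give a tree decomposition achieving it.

With just one bag of size 6, the width is 6 − 1 = 5, so tw(G) ≤ 5. Conversely, {0, 1, 2, 3, 4, 5} is a clique of size 6, and the vertices of any clique must share a bag in every tree decomposition; so some bag has ≥ 6 vertices and tw(G) ≥ 5. Therefore the treewidth is 5.

Treewidth 5.
One optimal decomposition is:
Bags: B1 = {0, 1, 2, 3, 4, 5}
Tree: (single bag)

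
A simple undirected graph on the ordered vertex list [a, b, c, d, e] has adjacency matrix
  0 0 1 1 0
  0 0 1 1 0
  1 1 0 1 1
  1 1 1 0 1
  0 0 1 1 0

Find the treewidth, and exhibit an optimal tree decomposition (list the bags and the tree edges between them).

Every bag has size at most 3, so the width is 3 − 1 = 2 and tw(G) ≤ 2. For the lower bound, the 3 vertices {c, d, e} are pairwise adjacent, and any tree decomposition puts a clique entirely inside one bag — forcing width ≥ 2. Combining the bounds, tw(G) = 2.

Treewidth 2.
Bags: B1 = {a, c, d}  B2 = {b, c, d}  B3 = {c, d, e}
Tree: B1–B2, B1–B3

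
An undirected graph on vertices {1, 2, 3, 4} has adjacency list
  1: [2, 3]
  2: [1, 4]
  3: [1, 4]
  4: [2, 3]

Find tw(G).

A width-2 tree decomposition is:
Bags: B1 = {1, 2, 3}  B2 = {2, 3, 4}
Tree: B1–B2
The largest bag has 3 vertices, giving width 2; this decomposition certifies tw(G) ≤ 2. For the lower bound, G contains the cycle 3–1–2–4–3, so G is not a forest; only forests have treewidth ≤ 1, hence tw(G) ≥ 2. The upper and lower bounds meet at 2, so that is the treewidth.

2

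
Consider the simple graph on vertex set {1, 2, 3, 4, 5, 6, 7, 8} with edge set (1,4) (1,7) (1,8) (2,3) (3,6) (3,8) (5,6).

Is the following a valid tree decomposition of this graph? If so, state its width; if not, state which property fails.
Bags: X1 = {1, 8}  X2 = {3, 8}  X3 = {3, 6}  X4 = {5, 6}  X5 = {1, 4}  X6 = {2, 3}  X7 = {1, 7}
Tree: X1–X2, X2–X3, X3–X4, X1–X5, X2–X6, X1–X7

Vertex coverage: the bags together contain {1, 2, 3, 4, 5, 6, 7, 8}, the full vertex set. Edge coverage: each edge of G has both endpoints in at least one bag. Running intersection: for every vertex, the bags containing it form a connected subtree. All three properties hold, so this is a valid tree decomposition of width max|bag| − 1 = 1, and hence tw(G) ≤ 1.

Yes; width 1.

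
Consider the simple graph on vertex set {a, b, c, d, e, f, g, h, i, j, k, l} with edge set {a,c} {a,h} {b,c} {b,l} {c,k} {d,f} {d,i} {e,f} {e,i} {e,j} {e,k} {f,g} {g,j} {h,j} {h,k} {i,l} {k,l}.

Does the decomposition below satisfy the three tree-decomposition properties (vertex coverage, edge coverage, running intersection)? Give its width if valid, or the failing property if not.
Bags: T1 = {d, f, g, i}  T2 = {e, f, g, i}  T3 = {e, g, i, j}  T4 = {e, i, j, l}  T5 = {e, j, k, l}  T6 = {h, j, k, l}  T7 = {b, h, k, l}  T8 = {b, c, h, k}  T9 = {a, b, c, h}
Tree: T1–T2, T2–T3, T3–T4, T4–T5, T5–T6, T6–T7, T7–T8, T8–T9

Yes; width 3.

Every vertex of G appears in some bag (union = {a, b, c, d, e, f, g, h, i, j, k, l}); every edge is covered by a bag; and for each vertex v the set of bags containing v is connected in the bag tree. The decomposition is therefore valid. The largest bag has 4 vertices, so the width is 3.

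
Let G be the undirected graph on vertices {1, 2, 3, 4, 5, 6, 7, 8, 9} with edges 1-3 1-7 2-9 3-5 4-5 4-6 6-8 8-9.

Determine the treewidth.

A width-1 tree decomposition is:
Bags: B1 = {1, 7}  B2 = {1, 3}  B3 = {3, 5}  B4 = {4, 5}  B5 = {4, 6}  B6 = {6, 8}  B7 = {8, 9}  B8 = {2, 9}
Tree: B1–B2, B2–B3, B3–B4, B4–B5, B5–B6, B6–B7, B7–B8
The largest bag has 2 vertices, giving width 1; this decomposition certifies tw(G) ≤ 1. G has an edge, so its treewidth is at least 1. Combining the bounds, tw(G) = 1.

1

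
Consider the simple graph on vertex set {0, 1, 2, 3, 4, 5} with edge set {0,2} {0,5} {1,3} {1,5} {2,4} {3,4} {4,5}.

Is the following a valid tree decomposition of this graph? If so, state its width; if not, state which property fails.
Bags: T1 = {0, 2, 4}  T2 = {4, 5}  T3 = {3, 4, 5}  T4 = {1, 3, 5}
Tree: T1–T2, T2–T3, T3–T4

A tree decomposition must satisfy three properties: every vertex lies in some bag; for every edge, both endpoints lie together in some bag; and for every vertex, the bags containing it form a connected subtree. Here edge (0,5) lies in no bag, so the decomposition is invalid.

No — edge (0,5) lies in no bag.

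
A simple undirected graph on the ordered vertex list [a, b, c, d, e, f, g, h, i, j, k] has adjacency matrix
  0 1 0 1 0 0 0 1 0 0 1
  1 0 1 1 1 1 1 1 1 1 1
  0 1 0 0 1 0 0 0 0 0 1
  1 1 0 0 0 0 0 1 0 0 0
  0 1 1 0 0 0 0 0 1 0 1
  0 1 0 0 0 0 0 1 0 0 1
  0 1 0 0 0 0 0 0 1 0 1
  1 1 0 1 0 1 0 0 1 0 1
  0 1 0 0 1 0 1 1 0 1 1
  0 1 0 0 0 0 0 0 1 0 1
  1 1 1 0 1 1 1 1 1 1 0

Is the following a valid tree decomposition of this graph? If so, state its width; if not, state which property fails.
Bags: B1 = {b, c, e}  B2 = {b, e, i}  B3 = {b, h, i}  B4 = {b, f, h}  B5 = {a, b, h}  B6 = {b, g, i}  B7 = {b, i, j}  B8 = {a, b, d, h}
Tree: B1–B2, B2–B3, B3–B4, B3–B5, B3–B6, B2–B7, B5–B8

No — vertex k appears in no bag.

A tree decomposition must satisfy three properties: every vertex lies in some bag; for every edge, both endpoints lie together in some bag; and for every vertex, the bags containing it form a connected subtree. Here vertex k appears in no bag, so the decomposition is invalid.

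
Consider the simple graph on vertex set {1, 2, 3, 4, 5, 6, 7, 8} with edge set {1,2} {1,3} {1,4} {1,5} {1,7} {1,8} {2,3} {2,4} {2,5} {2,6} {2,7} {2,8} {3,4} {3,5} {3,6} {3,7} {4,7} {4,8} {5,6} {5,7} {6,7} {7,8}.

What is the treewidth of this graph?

4

A width-4 tree decomposition is:
Bags: B1 = {1, 2, 3, 4, 7}  B2 = {1, 2, 3, 5, 7}  B3 = {2, 3, 5, 6, 7}  B4 = {1, 2, 4, 7, 8}
Tree: B1–B2, B2–B3, B1–B4
Every bag has size at most 5, so the width is 5 − 1 = 4 and tw(G) ≤ 4. Conversely, {1, 2, 4, 7, 8} is a clique of size 5, and the vertices of any clique must share a bag in every tree decomposition; so some bag has ≥ 5 vertices and tw(G) ≥ 4. The upper and lower bounds meet at 4, so that is the treewidth.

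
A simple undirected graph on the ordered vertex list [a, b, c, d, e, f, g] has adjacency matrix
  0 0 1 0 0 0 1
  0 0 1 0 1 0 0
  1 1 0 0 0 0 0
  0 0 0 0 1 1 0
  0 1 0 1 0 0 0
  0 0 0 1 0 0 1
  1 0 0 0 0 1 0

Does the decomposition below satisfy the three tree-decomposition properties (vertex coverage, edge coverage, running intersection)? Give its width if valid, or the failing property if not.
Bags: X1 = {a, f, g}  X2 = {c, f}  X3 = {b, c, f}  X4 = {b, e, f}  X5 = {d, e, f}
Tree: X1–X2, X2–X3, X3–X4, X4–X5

No — edge (a,c) lies in no bag.

A tree decomposition must satisfy three properties: every vertex lies in some bag; for every edge, both endpoints lie together in some bag; and for every vertex, the bags containing it form a connected subtree. Here edge (a,c) lies in no bag, so the decomposition is invalid.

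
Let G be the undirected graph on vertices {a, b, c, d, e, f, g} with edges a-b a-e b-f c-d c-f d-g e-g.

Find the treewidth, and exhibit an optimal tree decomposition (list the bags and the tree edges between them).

Each bag holds 3 vertices, so the decomposition has width 2, which upper-bounds the treewidth. For the lower bound, G contains the cycle d–g–e–a–b–f–c–d, so G is not a forest; only forests have treewidth ≤ 1, hence tw(G) ≥ 2. Hence tw(G) = 2 exactly.

Treewidth 2.
One optimal decomposition is:
Bags: B1 = {d, e, g}  B2 = {a, d, e}  B3 = {a, b, d}  B4 = {b, d, f}  B5 = {c, d, f}
Tree: B1–B2, B2–B3, B3–B4, B4–B5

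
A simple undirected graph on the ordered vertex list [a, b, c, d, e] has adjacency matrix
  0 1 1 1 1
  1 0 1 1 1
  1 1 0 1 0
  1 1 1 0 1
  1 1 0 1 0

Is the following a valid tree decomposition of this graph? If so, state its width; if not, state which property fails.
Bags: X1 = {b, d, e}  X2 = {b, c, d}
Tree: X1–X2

A tree decomposition must satisfy three properties: every vertex lies in some bag; for every edge, both endpoints lie together in some bag; and for every vertex, the bags containing it form a connected subtree. Here vertex a appears in no bag, so the decomposition is invalid.

No — vertex a appears in no bag.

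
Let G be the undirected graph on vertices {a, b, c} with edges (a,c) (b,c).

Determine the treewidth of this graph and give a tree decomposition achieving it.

Treewidth 1.
Bags: B1 = {b, c}  B2 = {a, c}
Tree: B1–B2

Each bag holds 2 vertices, so the decomposition has width 1, which upper-bounds the treewidth. Since G has at least one edge (e.g. b–c), it is not an edgeless graph, so tw(G) ≥ 1. The upper and lower bounds meet at 1, so that is the treewidth.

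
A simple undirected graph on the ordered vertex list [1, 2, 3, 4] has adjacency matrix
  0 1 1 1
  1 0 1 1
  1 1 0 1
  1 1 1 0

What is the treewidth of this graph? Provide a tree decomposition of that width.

Treewidth 3.
Bags: B1 = {1, 2, 3, 4}
Tree: (single bag)

A single bag containing all 4 vertices is trivially a valid decomposition of width 3. On the other hand G contains the 4-clique {1, 2, 3, 4}. A clique must lie in a single bag of any decomposition, so no decomposition can have width below 3. Hence tw(G) = 3 exactly.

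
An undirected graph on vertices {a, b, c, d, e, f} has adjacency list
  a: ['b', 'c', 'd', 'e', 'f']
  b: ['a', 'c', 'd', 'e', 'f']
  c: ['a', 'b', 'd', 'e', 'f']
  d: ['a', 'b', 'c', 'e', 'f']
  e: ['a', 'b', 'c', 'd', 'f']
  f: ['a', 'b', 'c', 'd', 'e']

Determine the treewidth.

5

A width-5 tree decomposition is:
Bags: B1 = {a, b, c, d, e, f}
Tree: (single bag)
A single bag containing all 6 vertices is trivially a valid decomposition of width 5. On the other hand G contains the 6-clique {a, b, c, d, e, f}. A clique must lie in a single bag of any decomposition, so no decomposition can have width below 5. Combining the bounds, tw(G) = 5.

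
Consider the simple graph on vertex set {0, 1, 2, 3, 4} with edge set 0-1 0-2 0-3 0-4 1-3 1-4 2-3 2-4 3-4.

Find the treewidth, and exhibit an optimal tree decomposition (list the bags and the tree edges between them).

Each bag holds 4 vertices, so the decomposition has width 3, which upper-bounds the treewidth. Conversely, {0, 1, 3, 4} is a clique of size 4, and the vertices of any clique must share a bag in every tree decomposition; so some bag has ≥ 4 vertices and tw(G) ≥ 3. Combining the bounds, tw(G) = 3.

Treewidth 3.
One such decomposition:
Bags: B1 = {0, 2, 3, 4}  B2 = {0, 1, 3, 4}
Tree: B1–B2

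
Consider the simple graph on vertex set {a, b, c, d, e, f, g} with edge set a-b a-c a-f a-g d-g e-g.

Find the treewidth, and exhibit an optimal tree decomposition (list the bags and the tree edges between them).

Treewidth 1.
One optimal decomposition is:
Bags: B1 = {d, g}  B2 = {a, g}  B3 = {a, b}  B4 = {a, f}  B5 = {e, g}  B6 = {a, c}
Tree: B1–B2, B2–B3, B2–B4, B1–B5, B3–B6

Every bag has size at most 2, so the width is 2 − 1 = 1 and tw(G) ≤ 1. Any graph with an edge has treewidth ≥ 1, and G has the edge d–g. Hence tw(G) = 1 exactly.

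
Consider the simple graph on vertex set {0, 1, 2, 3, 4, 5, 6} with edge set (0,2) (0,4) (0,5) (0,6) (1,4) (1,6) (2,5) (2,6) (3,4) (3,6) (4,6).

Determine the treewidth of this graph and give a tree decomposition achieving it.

Treewidth 2.
One such decomposition:
Bags: B1 = {0, 4, 6}  B2 = {1, 4, 6}  B3 = {3, 4, 6}  B4 = {0, 2, 6}  B5 = {0, 2, 5}
Tree: B1–B2, B2–B3, B1–B4, B4–B5

Each bag holds 3 vertices, so the decomposition has width 2, which upper-bounds the treewidth. On the other hand G contains the 3-clique {0, 2, 5}. A clique must lie in a single bag of any decomposition, so no decomposition can have width below 2. Therefore the treewidth is 2.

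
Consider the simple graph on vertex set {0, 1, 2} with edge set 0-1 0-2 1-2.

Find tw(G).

2

A width-2 tree decomposition is:
Bags: B1 = {0, 1, 2}
Tree: (single bag)
With just one bag of size 3, the width is 3 − 1 = 2, so tw(G) ≤ 2. Conversely, {0, 1, 2} is a clique of size 3, and the vertices of any clique must share a bag in every tree decomposition; so some bag has ≥ 3 vertices and tw(G) ≥ 2. Therefore the treewidth is 2.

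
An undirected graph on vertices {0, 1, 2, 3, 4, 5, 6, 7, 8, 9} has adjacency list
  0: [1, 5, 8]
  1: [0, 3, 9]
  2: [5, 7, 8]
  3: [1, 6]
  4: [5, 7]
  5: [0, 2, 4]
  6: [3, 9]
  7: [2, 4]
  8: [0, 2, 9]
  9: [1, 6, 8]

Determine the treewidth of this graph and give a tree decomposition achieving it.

Each bag holds 3 vertices, so the decomposition has width 2, which upper-bounds the treewidth. The edges 3–6–9–1–3 form a cycle, so G is not a tree and its treewidth is at least 2. Hence tw(G) = 2 exactly.

Treewidth 2.
One optimal decomposition is:
Bags: B1 = {1, 3, 6}  B2 = {1, 6, 9}  B3 = {0, 1, 9}  B4 = {0, 8, 9}  B5 = {0, 5, 8}  B6 = {2, 5, 8}  B7 = {2, 4, 5}  B8 = {2, 4, 7}
Tree: B1–B2, B2–B3, B3–B4, B4–B5, B5–B6, B6–B7, B7–B8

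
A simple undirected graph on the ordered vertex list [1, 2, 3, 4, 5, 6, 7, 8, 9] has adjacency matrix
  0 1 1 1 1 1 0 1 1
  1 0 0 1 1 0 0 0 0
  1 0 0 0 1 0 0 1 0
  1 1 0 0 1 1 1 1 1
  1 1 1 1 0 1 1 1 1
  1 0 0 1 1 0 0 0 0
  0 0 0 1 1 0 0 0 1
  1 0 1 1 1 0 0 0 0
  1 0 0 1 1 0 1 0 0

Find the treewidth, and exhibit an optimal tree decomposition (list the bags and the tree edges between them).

Each bag holds 4 vertices, so the decomposition has width 3, which upper-bounds the treewidth. For the lower bound, the 4 vertices {1, 3, 5, 8} are pairwise adjacent, and any tree decomposition puts a clique entirely inside one bag — forcing width ≥ 3. Hence tw(G) = 3 exactly.

Treewidth 3.
Bags: B1 = {1, 2, 4, 5}  B2 = {1, 4, 5, 8}  B3 = {1, 4, 5, 6}  B4 = {1, 3, 5, 8}  B5 = {1, 4, 5, 9}  B6 = {4, 5, 7, 9}
Tree: B1–B2, B1–B3, B2–B4, B1–B5, B5–B6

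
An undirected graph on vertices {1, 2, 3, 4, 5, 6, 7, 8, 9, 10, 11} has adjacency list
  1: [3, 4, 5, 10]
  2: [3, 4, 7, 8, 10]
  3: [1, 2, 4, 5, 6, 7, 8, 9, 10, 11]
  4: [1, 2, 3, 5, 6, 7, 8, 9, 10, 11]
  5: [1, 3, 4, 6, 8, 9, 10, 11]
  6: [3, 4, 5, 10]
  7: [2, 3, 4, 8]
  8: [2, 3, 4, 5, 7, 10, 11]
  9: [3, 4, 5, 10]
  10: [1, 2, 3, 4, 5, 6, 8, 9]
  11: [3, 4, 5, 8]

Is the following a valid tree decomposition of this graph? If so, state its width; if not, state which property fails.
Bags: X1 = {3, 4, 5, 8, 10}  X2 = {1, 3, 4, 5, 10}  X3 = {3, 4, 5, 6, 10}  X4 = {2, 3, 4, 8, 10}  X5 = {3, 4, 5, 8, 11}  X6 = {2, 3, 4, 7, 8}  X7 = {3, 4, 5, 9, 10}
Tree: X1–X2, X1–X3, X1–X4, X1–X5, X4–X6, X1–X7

Yes; width 4.

Every vertex of G appears in some bag (union = {1, 2, 3, 4, 5, 6, 7, 8, 9, 10, 11}); every edge is covered by a bag; and for each vertex v the set of bags containing v is connected in the bag tree. The decomposition is therefore valid. The largest bag has 5 vertices, so the width is 4.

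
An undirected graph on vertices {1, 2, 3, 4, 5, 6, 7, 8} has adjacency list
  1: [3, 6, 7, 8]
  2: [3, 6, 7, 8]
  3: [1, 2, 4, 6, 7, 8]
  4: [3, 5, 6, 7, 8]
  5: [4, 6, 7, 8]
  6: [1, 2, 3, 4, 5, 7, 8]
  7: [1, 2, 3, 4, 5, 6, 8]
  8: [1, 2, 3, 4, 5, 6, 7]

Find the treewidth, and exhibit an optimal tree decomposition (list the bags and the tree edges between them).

Every bag has size at most 5, so the width is 5 − 1 = 4 and tw(G) ≤ 4. Conversely, {1, 3, 6, 7, 8} is a clique of size 5, and the vertices of any clique must share a bag in every tree decomposition; so some bag has ≥ 5 vertices and tw(G) ≥ 4. Therefore the treewidth is 4.

Treewidth 4.
Bags: B1 = {3, 4, 6, 7, 8}  B2 = {2, 3, 6, 7, 8}  B3 = {4, 5, 6, 7, 8}  B4 = {1, 3, 6, 7, 8}
Tree: B1–B2, B1–B3, B1–B4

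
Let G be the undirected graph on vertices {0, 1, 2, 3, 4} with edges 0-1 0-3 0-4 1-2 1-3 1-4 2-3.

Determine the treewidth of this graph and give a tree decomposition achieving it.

Treewidth 2.
One such decomposition:
Bags: B1 = {0, 1, 3}  B2 = {1, 2, 3}  B3 = {0, 1, 4}
Tree: B1–B2, B1–B3

Every bag has size at most 3, so the width is 3 − 1 = 2 and tw(G) ≤ 2. Conversely, {0, 1, 3} is a clique of size 3, and the vertices of any clique must share a bag in every tree decomposition; so some bag has ≥ 3 vertices and tw(G) ≥ 2. Combining the bounds, tw(G) = 2.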